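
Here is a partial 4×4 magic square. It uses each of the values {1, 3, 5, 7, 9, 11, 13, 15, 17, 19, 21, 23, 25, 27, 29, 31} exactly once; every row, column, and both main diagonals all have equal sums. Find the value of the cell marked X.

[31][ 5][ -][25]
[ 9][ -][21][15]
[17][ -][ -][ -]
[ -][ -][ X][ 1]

27

The 16 entries sum to 256, so each line sums to 256/4 = 64.
From row 1, 64 − (31 + 5 + 25) gives (1,3) = 3.
Row 2: 9 + 21 + 15 + ? = 64, so (2,2) = 19.
Column 1: 31 + 9 + 17 + ? = 64, so (4,1) = 7.
From column 4, 64 − (25 + 15 + 1) gives (3,4) = 23.
Main diagonal must total 64; the given cells sum to 51, so (3,3) = 13.
Anti-diagonal must total 64; the given cells sum to 53, so (3,2) = 11.
Using column 2: 5 + 19 + 11 + ? → (4,2) = 64 − 35 = 29.
Column 3 needs 64; the known cells sum to 37, so (4,3) = 27.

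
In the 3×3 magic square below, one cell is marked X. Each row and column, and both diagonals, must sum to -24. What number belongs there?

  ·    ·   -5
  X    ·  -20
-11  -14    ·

Row 3 must total -24; the given cells sum to -25, so (3,3) = 1.
Anti-diagonal: -5 + (-11) + ? = -24, so (2,2) = -8.
From row 2, -24 − (-8 + (-20)) gives (2,1) = 4.

4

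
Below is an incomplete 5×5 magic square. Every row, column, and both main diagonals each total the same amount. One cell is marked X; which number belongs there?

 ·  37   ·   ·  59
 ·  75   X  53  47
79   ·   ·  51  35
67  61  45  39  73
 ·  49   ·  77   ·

Row 4 is complete and sums to 285; that is the magic constant.
From column 2, 285 − (37 + 75 + 61 + 49) gives (3,2) = 63.
Column 4 must total 285; the given cells sum to 220, so (1,4) = 65.
Column 5 needs 285; the known cells sum to 214, so (5,5) = 71.
Row 3 must total 285; the given cells sum to 228, so (3,3) = 57.
Using main diagonal: 75 + 57 + 39 + 71 + ? → (1,1) = 285 − 242 = 43.
Using anti-diagonal: 59 + 53 + 57 + 61 + ? → (5,1) = 285 − 230 = 55.
Row 1 needs 285; the known cells sum to 204, so (1,3) = 81.
Row 5 must total 285; the given cells sum to 252, so (5,3) = 33.
Using column 1: 43 + 79 + 67 + 55 + ? → (2,1) = 285 − 244 = 41.
Column 3 must total 285; the given cells sum to 216, so (2,3) = 69.

69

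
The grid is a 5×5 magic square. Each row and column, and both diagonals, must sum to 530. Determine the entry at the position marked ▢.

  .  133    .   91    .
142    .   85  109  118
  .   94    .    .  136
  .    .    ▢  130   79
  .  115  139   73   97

121

From row 2, 530 − (142 + 85 + 109 + 118) gives (2,2) = 76.
From row 5, 530 − (115 + 139 + 73 + 97) gives (5,1) = 106.
Using column 2: 133 + 76 + 94 + 115 + ? → (4,2) = 530 − 418 = 112.
Column 4 needs 530; the known cells sum to 403, so (3,4) = 127.
From column 5, 530 − (118 + 136 + 79 + 97) gives (1,5) = 100.
Anti-diagonal must total 530; the given cells sum to 427, so (3,3) = 103.
Row 3 needs 530; the known cells sum to 460, so (3,1) = 70.
The remaining cell in main diagonal is (1,1) = 530 − 406 = 124.
Row 1 must total 530; the given cells sum to 448, so (1,3) = 82.
The remaining cell in column 1 is (4,1) = 530 − 442 = 88.
Column 3: 82 + 85 + 103 + 139 + ? = 530, so (4,3) = 121.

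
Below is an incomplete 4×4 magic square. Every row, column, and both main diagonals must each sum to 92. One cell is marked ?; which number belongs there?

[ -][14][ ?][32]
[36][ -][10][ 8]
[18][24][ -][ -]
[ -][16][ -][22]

34

Using row 2: 36 + 10 + 8 + ? → (2,2) = 92 − 54 = 38.
From column 4, 92 − (32 + 8 + 22) gives (3,4) = 30.
Anti-diagonal must total 92; the given cells sum to 66, so (4,1) = 26.
Row 3 must total 92; the given cells sum to 72, so (3,3) = 20.
From row 4, 92 − (26 + 16 + 22) gives (4,3) = 28.
Using column 1: 36 + 18 + 26 + ? → (1,1) = 92 − 80 = 12.
The remaining cell in column 3 is (1,3) = 92 − 58 = 34.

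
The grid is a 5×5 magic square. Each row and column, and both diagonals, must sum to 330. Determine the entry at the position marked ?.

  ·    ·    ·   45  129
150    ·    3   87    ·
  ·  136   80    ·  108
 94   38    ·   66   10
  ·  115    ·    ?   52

143

Row 4 needs 330; the known cells sum to 208, so (4,3) = 122.
From column 5, 330 − (129 + 108 + 10 + 52) gives (2,5) = 31.
Anti-diagonal: 129 + 87 + 80 + 38 + ? = 330, so (5,1) = -4.
The remaining cell in row 2 is (2,2) = 330 − 271 = 59.
Column 2 needs 330; the known cells sum to 348, so (1,2) = -18.
Main diagonal needs 330; the known cells sum to 257, so (1,1) = 73.
Row 1 needs 330; the known cells sum to 229, so (1,3) = 101.
The remaining cell in column 1 is (3,1) = 330 − 313 = 17.
Column 3 must total 330; the given cells sum to 306, so (5,3) = 24.
Row 3 needs 330; the known cells sum to 341, so (3,4) = -11.
Using row 5: -4 + 115 + 24 + 52 + ? → (5,4) = 330 − 187 = 143.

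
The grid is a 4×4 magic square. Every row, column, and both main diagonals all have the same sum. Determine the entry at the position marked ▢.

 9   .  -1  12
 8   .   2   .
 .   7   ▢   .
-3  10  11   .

Anti-diagonal is complete and sums to 18; that is the magic constant.
From row 1, 18 − (9 + (-1) + 12) gives (1,2) = -2.
Row 4 needs 18; the known cells sum to 18, so (4,4) = 0.
Column 1 must total 18; the given cells sum to 14, so (3,1) = 4.
Column 2: -2 + 7 + 10 + ? = 18, so (2,2) = 3.
Column 3: -1 + 2 + 11 + ? = 18, so (3,3) = 6.

6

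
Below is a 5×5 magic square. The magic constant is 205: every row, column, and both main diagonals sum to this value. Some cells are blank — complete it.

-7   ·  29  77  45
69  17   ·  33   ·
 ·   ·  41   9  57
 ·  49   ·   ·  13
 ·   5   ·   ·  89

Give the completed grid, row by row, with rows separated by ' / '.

-7 61 29 77 45 / 69 17 85 33 1 / 25 73 41 9 57 / 81 49 -3 65 13 / 37 5 53 21 89

Using row 1: -7 + 29 + 77 + 45 + ? → (1,2) = 205 − 144 = 61.
Using column 2: 61 + 17 + 49 + 5 + ? → (3,2) = 205 − 132 = 73.
Using column 5: 45 + 57 + 13 + 89 + ? → (2,5) = 205 − 204 = 1.
Main diagonal must total 205; the given cells sum to 140, so (4,4) = 65.
The remaining cell in anti-diagonal is (5,1) = 205 − 168 = 37.
The remaining cell in row 2 is (2,3) = 205 − 120 = 85.
From row 3, 205 − (73 + 41 + 9 + 57) gives (3,1) = 25.
Column 1 must total 205; the given cells sum to 124, so (4,1) = 81.
Using column 4: 77 + 33 + 9 + 65 + ? → (5,4) = 205 − 184 = 21.
From row 4, 205 − (81 + 49 + 65 + 13) gives (4,3) = -3.
Row 5 must total 205; the given cells sum to 152, so (5,3) = 53.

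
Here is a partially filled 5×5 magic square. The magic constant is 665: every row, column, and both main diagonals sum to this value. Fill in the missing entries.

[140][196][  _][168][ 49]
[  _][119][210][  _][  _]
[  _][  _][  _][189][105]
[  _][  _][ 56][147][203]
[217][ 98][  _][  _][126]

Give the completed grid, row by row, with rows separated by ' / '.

Row 1 needs 665; the known cells sum to 553, so (1,3) = 112.
Column 5: 49 + 105 + 203 + 126 + ? = 665, so (2,5) = 182.
Main diagonal: 140 + 119 + 147 + 126 + ? = 665, so (3,3) = 133.
Column 3 needs 665; the known cells sum to 511, so (5,3) = 154.
Using row 5: 217 + 98 + 154 + 126 + ? → (5,4) = 665 − 595 = 70.
Column 4 needs 665; the known cells sum to 574, so (2,4) = 91.
Using anti-diagonal: 49 + 91 + 133 + 217 + ? → (4,2) = 665 − 490 = 175.
Row 2 needs 665; the known cells sum to 602, so (2,1) = 63.
Row 4: 175 + 56 + 147 + 203 + ? = 665, so (4,1) = 84.
Using column 1: 140 + 63 + 84 + 217 + ? → (3,1) = 665 − 504 = 161.
Column 2: 196 + 119 + 175 + 98 + ? = 665, so (3,2) = 77.

140 196 112 168 49 / 63 119 210 91 182 / 161 77 133 189 105 / 84 175 56 147 203 / 217 98 154 70 126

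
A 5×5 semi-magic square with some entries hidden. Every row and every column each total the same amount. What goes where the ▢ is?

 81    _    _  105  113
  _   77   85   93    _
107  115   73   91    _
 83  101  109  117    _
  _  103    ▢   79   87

Column 4 is complete and sums to 485; that is the magic constant.
Row 3 needs 485; the known cells sum to 386, so (3,5) = 99.
Row 4 must total 485; the given cells sum to 410, so (4,5) = 75.
Column 2 needs 485; the known cells sum to 396, so (1,2) = 89.
The remaining cell in column 5 is (2,5) = 485 − 374 = 111.
Row 1 must total 485; the given cells sum to 388, so (1,3) = 97.
Row 2 needs 485; the known cells sum to 366, so (2,1) = 119.
From column 1, 485 − (81 + 119 + 107 + 83) gives (5,1) = 95.
From column 3, 485 − (97 + 85 + 73 + 109) gives (5,3) = 121.

121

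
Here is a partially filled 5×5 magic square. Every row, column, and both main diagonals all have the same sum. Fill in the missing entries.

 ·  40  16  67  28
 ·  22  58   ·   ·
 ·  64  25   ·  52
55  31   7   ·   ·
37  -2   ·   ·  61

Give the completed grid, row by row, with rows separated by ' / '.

4 40 16 67 28 / 46 22 58 34 -5 / 13 64 25 1 52 / 55 31 7 43 19 / 37 -2 49 10 61

Column 2 is already complete: 40 + 22 + 64 + 31 + -2 = 155, so that is the magic constant.
Row 1: 40 + 16 + 67 + 28 + ? = 155, so (1,1) = 4.
Column 3: 16 + 58 + 25 + 7 + ? = 155, so (5,3) = 49.
Using main diagonal: 4 + 22 + 25 + 61 + ? → (4,4) = 155 − 112 = 43.
Anti-diagonal needs 155; the known cells sum to 121, so (2,4) = 34.
Row 4 must total 155; the given cells sum to 136, so (4,5) = 19.
Row 5: 37 + (-2) + 49 + 61 + ? = 155, so (5,4) = 10.
The remaining cell in column 4 is (3,4) = 155 − 154 = 1.
From column 5, 155 − (28 + 52 + 19 + 61) gives (2,5) = -5.
Using row 2: 22 + 58 + 34 + (-5) + ? → (2,1) = 155 − 109 = 46.
Row 3 must total 155; the given cells sum to 142, so (3,1) = 13.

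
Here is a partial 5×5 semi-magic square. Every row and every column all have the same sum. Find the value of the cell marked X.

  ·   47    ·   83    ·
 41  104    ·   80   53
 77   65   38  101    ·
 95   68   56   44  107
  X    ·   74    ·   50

Row 4 is complete and sums to 370; that is the magic constant.
Row 2: 41 + 104 + 80 + 53 + ? = 370, so (2,3) = 92.
Row 3 needs 370; the known cells sum to 281, so (3,5) = 89.
From column 2, 370 − (47 + 104 + 65 + 68) gives (5,2) = 86.
Column 3 must total 370; the given cells sum to 260, so (1,3) = 110.
Using column 4: 83 + 80 + 101 + 44 + ? → (5,4) = 370 − 308 = 62.
Column 5: 53 + 89 + 107 + 50 + ? = 370, so (1,5) = 71.
Row 1: 47 + 110 + 83 + 71 + ? = 370, so (1,1) = 59.
Row 5: 86 + 74 + 62 + 50 + ? = 370, so (5,1) = 98.

98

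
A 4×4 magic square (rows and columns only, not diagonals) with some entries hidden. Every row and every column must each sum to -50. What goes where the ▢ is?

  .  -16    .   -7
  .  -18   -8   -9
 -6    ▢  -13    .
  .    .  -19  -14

-11

Row 2 must total -50; the given cells sum to -35, so (2,1) = -15.
Column 3 needs -50; the known cells sum to -40, so (1,3) = -10.
The remaining cell in column 4 is (3,4) = -50 − (-30) = -20.
Row 1: -16 + (-10) + (-7) + ? = -50, so (1,1) = -17.
Row 3 needs -50; the known cells sum to -39, so (3,2) = -11.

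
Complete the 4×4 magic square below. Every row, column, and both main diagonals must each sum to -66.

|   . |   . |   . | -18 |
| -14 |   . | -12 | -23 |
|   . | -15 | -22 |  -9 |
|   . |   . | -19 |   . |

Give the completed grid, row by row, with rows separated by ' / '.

-11 -24 -13 -18 / -14 -17 -12 -23 / -20 -15 -22 -9 / -21 -10 -19 -16

Row 2: -14 + (-12) + (-23) + ? = -66, so (2,2) = -17.
From row 3, -66 − (-15 + (-22) + (-9)) gives (3,1) = -20.
Using column 3: -12 + (-22) + (-19) + ? → (1,3) = -66 − (-53) = -13.
Column 4 needs -66; the known cells sum to -50, so (4,4) = -16.
From main diagonal, -66 − (-17 + (-22) + (-16)) gives (1,1) = -11.
Anti-diagonal must total -66; the given cells sum to -45, so (4,1) = -21.
Row 1 needs -66; the known cells sum to -42, so (1,2) = -24.
Using row 4: -21 + (-19) + (-16) + ? → (4,2) = -66 − (-56) = -10.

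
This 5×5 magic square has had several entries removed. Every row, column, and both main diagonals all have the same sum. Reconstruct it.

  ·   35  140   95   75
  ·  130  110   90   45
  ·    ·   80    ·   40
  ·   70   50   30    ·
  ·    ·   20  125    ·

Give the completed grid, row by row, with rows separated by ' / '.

Column 3 is already complete: 140 + 110 + 80 + 50 + 20 = 400, so that is the magic constant.
Row 1: 35 + 140 + 95 + 75 + ? = 400, so (1,1) = 55.
Row 2: 130 + 110 + 90 + 45 + ? = 400, so (2,1) = 25.
Column 4 needs 400; the known cells sum to 340, so (3,4) = 60.
Main diagonal needs 400; the known cells sum to 295, so (5,5) = 105.
From anti-diagonal, 400 − (75 + 90 + 80 + 70) gives (5,1) = 85.
Row 5: 85 + 20 + 125 + 105 + ? = 400, so (5,2) = 65.
Using column 2: 35 + 130 + 70 + 65 + ? → (3,2) = 400 − 300 = 100.
The remaining cell in column 5 is (4,5) = 400 − 265 = 135.
The remaining cell in row 3 is (3,1) = 400 − 280 = 120.
Row 4 must total 400; the given cells sum to 285, so (4,1) = 115.

55 35 140 95 75 / 25 130 110 90 45 / 120 100 80 60 40 / 115 70 50 30 135 / 85 65 20 125 105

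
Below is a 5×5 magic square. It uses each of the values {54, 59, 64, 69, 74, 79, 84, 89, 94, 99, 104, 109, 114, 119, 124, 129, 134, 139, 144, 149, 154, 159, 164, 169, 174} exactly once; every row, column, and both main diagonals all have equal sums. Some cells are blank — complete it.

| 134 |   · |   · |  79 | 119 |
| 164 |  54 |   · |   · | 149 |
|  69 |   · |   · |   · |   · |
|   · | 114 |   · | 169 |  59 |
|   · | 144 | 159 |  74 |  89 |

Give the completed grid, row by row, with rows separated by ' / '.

The 25 entries sum to 2850, so each line sums to 2850/5 = 570.
Row 5 must total 570; the given cells sum to 466, so (5,1) = 104.
Column 1 needs 570; the known cells sum to 471, so (4,1) = 99.
Column 5: 119 + 149 + 59 + 89 + ? = 570, so (3,5) = 154.
The remaining cell in main diagonal is (3,3) = 570 − 446 = 124.
The remaining cell in anti-diagonal is (2,4) = 570 − 461 = 109.
Using row 2: 164 + 54 + 109 + 149 + ? → (2,3) = 570 − 476 = 94.
Using row 4: 99 + 114 + 169 + 59 + ? → (4,3) = 570 − 441 = 129.
Column 3 needs 570; the known cells sum to 506, so (1,3) = 64.
Column 4: 79 + 109 + 169 + 74 + ? = 570, so (3,4) = 139.
The remaining cell in row 1 is (1,2) = 570 − 396 = 174.
Row 3: 69 + 124 + 139 + 154 + ? = 570, so (3,2) = 84.

134 174 64 79 119 / 164 54 94 109 149 / 69 84 124 139 154 / 99 114 129 169 59 / 104 144 159 74 89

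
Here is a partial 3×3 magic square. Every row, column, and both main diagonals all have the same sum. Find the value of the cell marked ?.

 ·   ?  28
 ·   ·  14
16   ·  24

18

Column 3 is complete and sums to 66; that is the magic constant.
From row 3, 66 − (16 + 24) gives (3,2) = 26.
From anti-diagonal, 66 − (28 + 16) gives (2,2) = 22.
Using row 2: 22 + 14 + ? → (2,1) = 66 − 36 = 30.
The remaining cell in column 1 is (1,1) = 66 − 46 = 20.
Column 2 must total 66; the given cells sum to 48, so (1,2) = 18.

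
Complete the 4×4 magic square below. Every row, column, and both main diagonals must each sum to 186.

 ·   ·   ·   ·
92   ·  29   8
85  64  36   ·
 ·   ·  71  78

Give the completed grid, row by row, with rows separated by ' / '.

Row 2 must total 186; the given cells sum to 129, so (2,2) = 57.
The remaining cell in row 3 is (3,4) = 186 − 185 = 1.
The remaining cell in column 3 is (1,3) = 186 − 136 = 50.
Using column 4: 8 + 1 + 78 + ? → (1,4) = 186 − 87 = 99.
Main diagonal needs 186; the known cells sum to 171, so (1,1) = 15.
Anti-diagonal: 99 + 29 + 64 + ? = 186, so (4,1) = -6.
Row 1 must total 186; the given cells sum to 164, so (1,2) = 22.
Row 4: -6 + 71 + 78 + ? = 186, so (4,2) = 43.

15 22 50 99 / 92 57 29 8 / 85 64 36 1 / -6 43 71 78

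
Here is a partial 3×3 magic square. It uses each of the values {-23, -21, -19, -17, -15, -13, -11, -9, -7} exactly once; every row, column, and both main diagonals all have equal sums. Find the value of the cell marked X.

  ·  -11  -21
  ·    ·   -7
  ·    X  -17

The 9 entries sum to -135, so each line sums to -135/3 = -45.
Row 1 needs -45; the known cells sum to -32, so (1,1) = -13.
Main diagonal must total -45; the given cells sum to -30, so (2,2) = -15.
The remaining cell in anti-diagonal is (3,1) = -45 − (-36) = -9.
Row 2: -15 + (-7) + ? = -45, so (2,1) = -23.
Row 3 must total -45; the given cells sum to -26, so (3,2) = -19.

-19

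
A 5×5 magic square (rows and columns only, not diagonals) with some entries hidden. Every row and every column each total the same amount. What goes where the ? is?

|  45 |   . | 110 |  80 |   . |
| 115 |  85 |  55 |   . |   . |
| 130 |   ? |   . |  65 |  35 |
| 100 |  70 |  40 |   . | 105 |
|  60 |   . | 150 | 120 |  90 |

Column 1 is complete and sums to 450; that is the magic constant.
Row 4: 100 + 70 + 40 + 105 + ? = 450, so (4,4) = 135.
Row 5 must total 450; the given cells sum to 420, so (5,2) = 30.
Column 3 needs 450; the known cells sum to 355, so (3,3) = 95.
Column 4: 80 + 65 + 135 + 120 + ? = 450, so (2,4) = 50.
Row 2: 115 + 85 + 55 + 50 + ? = 450, so (2,5) = 145.
Using row 3: 130 + 95 + 65 + 35 + ? → (3,2) = 450 − 325 = 125.

125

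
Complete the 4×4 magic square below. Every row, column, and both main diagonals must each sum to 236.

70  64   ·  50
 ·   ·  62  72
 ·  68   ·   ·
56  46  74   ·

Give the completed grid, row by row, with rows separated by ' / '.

Row 1 must total 236; the given cells sum to 184, so (1,3) = 52.
From row 4, 236 − (56 + 46 + 74) gives (4,4) = 60.
From column 2, 236 − (64 + 68 + 46) gives (2,2) = 58.
The remaining cell in column 3 is (3,3) = 236 − 188 = 48.
Using column 4: 50 + 72 + 60 + ? → (3,4) = 236 − 182 = 54.
Row 2 needs 236; the known cells sum to 192, so (2,1) = 44.
The remaining cell in row 3 is (3,1) = 236 − 170 = 66.

70 64 52 50 / 44 58 62 72 / 66 68 48 54 / 56 46 74 60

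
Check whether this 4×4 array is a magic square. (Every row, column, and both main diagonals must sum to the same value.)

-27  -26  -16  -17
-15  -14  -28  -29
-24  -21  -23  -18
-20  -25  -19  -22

Yes

Row 1: -27 + (-26) + (-16) + (-17) = -86.
Row 2: -15 + (-14) + (-28) + (-29) = -86.
Row 3: -24 + (-21) + (-23) + (-18) = -86.
Row 4: -20 + (-25) + (-19) + (-22) = -86.
Column 1: -27 + (-15) + (-24) + (-20) = -86.
Column 2: -26 + (-14) + (-21) + (-25) = -86.
Column 3: -16 + (-28) + (-23) + (-19) = -86.
Column 4: -17 + (-29) + (-18) + (-22) = -86.
Main diagonal: -27 + (-14) + (-23) + (-22) = -86.
Anti-diagonal: -17 + (-28) + (-21) + (-20) = -86.
All lines sum to -86.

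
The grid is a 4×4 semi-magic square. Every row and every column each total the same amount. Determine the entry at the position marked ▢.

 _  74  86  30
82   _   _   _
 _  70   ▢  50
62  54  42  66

58

Row 4 is complete and sums to 224; that is the magic constant.
The remaining cell in row 1 is (1,1) = 224 − 190 = 34.
Using column 1: 34 + 82 + 62 + ? → (3,1) = 224 − 178 = 46.
The remaining cell in column 2 is (2,2) = 224 − 198 = 26.
Column 4 needs 224; the known cells sum to 146, so (2,4) = 78.
Row 2: 82 + 26 + 78 + ? = 224, so (2,3) = 38.
Using row 3: 46 + 70 + 50 + ? → (3,3) = 224 − 166 = 58.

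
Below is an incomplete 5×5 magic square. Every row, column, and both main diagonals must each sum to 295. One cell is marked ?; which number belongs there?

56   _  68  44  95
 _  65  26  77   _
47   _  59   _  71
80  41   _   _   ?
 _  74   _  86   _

Using row 1: 56 + 68 + 44 + 95 + ? → (1,2) = 295 − 263 = 32.
Column 2 must total 295; the given cells sum to 212, so (3,2) = 83.
Anti-diagonal must total 295; the given cells sum to 272, so (5,1) = 23.
Row 3: 47 + 83 + 59 + 71 + ? = 295, so (3,4) = 35.
Using column 1: 56 + 47 + 80 + 23 + ? → (2,1) = 295 − 206 = 89.
Column 4: 44 + 77 + 35 + 86 + ? = 295, so (4,4) = 53.
Main diagonal: 56 + 65 + 59 + 53 + ? = 295, so (5,5) = 62.
Row 2 needs 295; the known cells sum to 257, so (2,5) = 38.
Row 5 must total 295; the given cells sum to 245, so (5,3) = 50.
Column 3 needs 295; the known cells sum to 203, so (4,3) = 92.
Using column 5: 95 + 38 + 71 + 62 + ? → (4,5) = 295 − 266 = 29.

29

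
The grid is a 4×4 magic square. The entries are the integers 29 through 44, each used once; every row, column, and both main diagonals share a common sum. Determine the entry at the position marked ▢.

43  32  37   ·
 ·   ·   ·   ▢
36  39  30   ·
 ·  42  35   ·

The entries are 29 through 44, which sum to 584, so each line sums to 584/4 = 146.
The remaining cell in row 1 is (1,4) = 146 − 112 = 34.
Row 3 needs 146; the known cells sum to 105, so (3,4) = 41.
Using column 2: 32 + 39 + 42 + ? → (2,2) = 146 − 113 = 33.
Using column 3: 37 + 30 + 35 + ? → (2,3) = 146 − 102 = 44.
Using main diagonal: 43 + 33 + 30 + ? → (4,4) = 146 − 106 = 40.
Using anti-diagonal: 34 + 44 + 39 + ? → (4,1) = 146 − 117 = 29.
Using column 1: 43 + 36 + 29 + ? → (2,1) = 146 − 108 = 38.
Column 4: 34 + 41 + 40 + ? = 146, so (2,4) = 31.

31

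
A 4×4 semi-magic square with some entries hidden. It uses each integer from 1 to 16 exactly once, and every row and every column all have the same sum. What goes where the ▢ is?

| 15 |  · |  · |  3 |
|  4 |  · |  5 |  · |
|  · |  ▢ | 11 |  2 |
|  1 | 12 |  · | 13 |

The entries are 1 through 16, which sum to 136, so each line sums to 136/4 = 34.
Row 4: 1 + 12 + 13 + ? = 34, so (4,3) = 8.
Column 1 must total 34; the given cells sum to 20, so (3,1) = 14.
The remaining cell in column 3 is (1,3) = 34 − 24 = 10.
Column 4 needs 34; the known cells sum to 18, so (2,4) = 16.
Row 1: 15 + 10 + 3 + ? = 34, so (1,2) = 6.
From row 2, 34 − (4 + 5 + 16) gives (2,2) = 9.
Using row 3: 14 + 11 + 2 + ? → (3,2) = 34 − 27 = 7.

7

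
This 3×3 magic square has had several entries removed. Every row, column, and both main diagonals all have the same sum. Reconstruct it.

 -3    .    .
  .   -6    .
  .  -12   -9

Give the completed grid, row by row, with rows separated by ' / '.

Main diagonal is already complete: -3 + -6 + -9 = -18, so that is the magic constant.
Row 3: -12 + (-9) + ? = -18, so (3,1) = 3.
From column 1, -18 − (-3 + 3) gives (2,1) = -18.
Using column 2: -6 + (-12) + ? → (1,2) = -18 − (-18) = 0.
Anti-diagonal must total -18; the given cells sum to -3, so (1,3) = -15.
Using row 2: -18 + (-6) + ? → (2,3) = -18 − (-24) = 6.

-3 0 -15 / -18 -6 6 / 3 -12 -9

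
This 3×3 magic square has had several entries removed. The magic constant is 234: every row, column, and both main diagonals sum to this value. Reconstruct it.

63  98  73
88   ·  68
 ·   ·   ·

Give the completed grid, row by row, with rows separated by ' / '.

63 98 73 / 88 78 68 / 83 58 93

Row 2 must total 234; the given cells sum to 156, so (2,2) = 78.
Column 1 needs 234; the known cells sum to 151, so (3,1) = 83.
The remaining cell in column 2 is (3,2) = 234 − 176 = 58.
Column 3 must total 234; the given cells sum to 141, so (3,3) = 93.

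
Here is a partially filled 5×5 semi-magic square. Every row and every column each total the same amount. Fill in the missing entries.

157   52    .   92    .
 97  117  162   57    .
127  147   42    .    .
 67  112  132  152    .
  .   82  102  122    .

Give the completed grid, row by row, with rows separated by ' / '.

Column 2 is already complete: 52 + 117 + 147 + 112 + 82 = 510, so that is the magic constant.
The remaining cell in row 2 is (2,5) = 510 − 433 = 77.
The remaining cell in row 4 is (4,5) = 510 − 463 = 47.
Using column 1: 157 + 97 + 127 + 67 + ? → (5,1) = 510 − 448 = 62.
Column 3: 162 + 42 + 132 + 102 + ? = 510, so (1,3) = 72.
From column 4, 510 − (92 + 57 + 152 + 122) gives (3,4) = 87.
Row 1 needs 510; the known cells sum to 373, so (1,5) = 137.
Using row 3: 127 + 147 + 42 + 87 + ? → (3,5) = 510 − 403 = 107.
Using row 5: 62 + 82 + 102 + 122 + ? → (5,5) = 510 − 368 = 142.

157 52 72 92 137 / 97 117 162 57 77 / 127 147 42 87 107 / 67 112 132 152 47 / 62 82 102 122 142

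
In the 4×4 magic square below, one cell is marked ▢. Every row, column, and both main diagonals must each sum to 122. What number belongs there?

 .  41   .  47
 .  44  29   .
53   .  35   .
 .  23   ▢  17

50

Column 2 must total 122; the given cells sum to 108, so (3,2) = 14.
Main diagonal needs 122; the known cells sum to 96, so (1,1) = 26.
Anti-diagonal: 47 + 29 + 14 + ? = 122, so (4,1) = 32.
From row 1, 122 − (26 + 41 + 47) gives (1,3) = 8.
The remaining cell in row 3 is (3,4) = 122 − 102 = 20.
Using row 4: 32 + 23 + 17 + ? → (4,3) = 122 − 72 = 50.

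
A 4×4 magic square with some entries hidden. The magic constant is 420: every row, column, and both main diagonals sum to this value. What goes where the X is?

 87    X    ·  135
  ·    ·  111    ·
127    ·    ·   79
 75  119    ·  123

107

Row 4 needs 420; the known cells sum to 317, so (4,3) = 103.
Column 1 needs 420; the known cells sum to 289, so (2,1) = 131.
From column 4, 420 − (135 + 79 + 123) gives (2,4) = 83.
Using anti-diagonal: 135 + 111 + 75 + ? → (3,2) = 420 − 321 = 99.
Row 2 must total 420; the given cells sum to 325, so (2,2) = 95.
Row 3 must total 420; the given cells sum to 305, so (3,3) = 115.
The remaining cell in column 2 is (1,2) = 420 − 313 = 107.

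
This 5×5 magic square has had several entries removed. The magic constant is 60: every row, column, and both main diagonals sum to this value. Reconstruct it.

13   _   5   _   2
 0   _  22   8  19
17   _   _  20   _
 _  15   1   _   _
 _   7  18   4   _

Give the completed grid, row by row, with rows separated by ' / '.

From row 2, 60 − (0 + 22 + 8 + 19) gives (2,2) = 11.
Column 3 must total 60; the given cells sum to 46, so (3,3) = 14.
Anti-diagonal: 2 + 8 + 14 + 15 + ? = 60, so (5,1) = 21.
The remaining cell in row 5 is (5,5) = 60 − 50 = 10.
Column 1 must total 60; the given cells sum to 51, so (4,1) = 9.
From main diagonal, 60 − (13 + 11 + 14 + 10) gives (4,4) = 12.
Row 4: 9 + 15 + 1 + 12 + ? = 60, so (4,5) = 23.
Using column 4: 8 + 20 + 12 + 4 + ? → (1,4) = 60 − 44 = 16.
From column 5, 60 − (2 + 19 + 23 + 10) gives (3,5) = 6.
Row 1 needs 60; the known cells sum to 36, so (1,2) = 24.
Row 3 needs 60; the known cells sum to 57, so (3,2) = 3.

13 24 5 16 2 / 0 11 22 8 19 / 17 3 14 20 6 / 9 15 1 12 23 / 21 7 18 4 10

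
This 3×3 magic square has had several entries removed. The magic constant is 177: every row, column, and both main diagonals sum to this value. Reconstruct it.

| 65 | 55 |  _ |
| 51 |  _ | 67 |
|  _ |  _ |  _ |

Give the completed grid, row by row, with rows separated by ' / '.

65 55 57 / 51 59 67 / 61 63 53

Row 1 must total 177; the given cells sum to 120, so (1,3) = 57.
Using row 2: 51 + 67 + ? → (2,2) = 177 − 118 = 59.
Column 1 needs 177; the known cells sum to 116, so (3,1) = 61.
Using column 2: 55 + 59 + ? → (3,2) = 177 − 114 = 63.
Column 3 needs 177; the known cells sum to 124, so (3,3) = 53.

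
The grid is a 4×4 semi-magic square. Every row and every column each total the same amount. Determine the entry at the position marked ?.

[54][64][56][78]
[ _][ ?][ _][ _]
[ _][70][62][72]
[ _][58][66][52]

60

Row 1 is complete and sums to 252; that is the magic constant.
Row 3 must total 252; the given cells sum to 204, so (3,1) = 48.
Using row 4: 58 + 66 + 52 + ? → (4,1) = 252 − 176 = 76.
The remaining cell in column 1 is (2,1) = 252 − 178 = 74.
The remaining cell in column 2 is (2,2) = 252 − 192 = 60.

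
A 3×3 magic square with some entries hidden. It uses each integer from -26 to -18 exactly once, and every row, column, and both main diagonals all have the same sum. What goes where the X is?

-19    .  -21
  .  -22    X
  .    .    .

The entries are -26 through -18, which sum to -198, so each line sums to -198/3 = -66.
The remaining cell in row 1 is (1,2) = -66 − (-40) = -26.
Column 2 needs -66; the known cells sum to -48, so (3,2) = -18.
Main diagonal: -19 + (-22) + ? = -66, so (3,3) = -25.
Anti-diagonal: -21 + (-22) + ? = -66, so (3,1) = -23.
Column 1 must total -66; the given cells sum to -42, so (2,1) = -24.
The remaining cell in column 3 is (2,3) = -66 − (-46) = -20.

-20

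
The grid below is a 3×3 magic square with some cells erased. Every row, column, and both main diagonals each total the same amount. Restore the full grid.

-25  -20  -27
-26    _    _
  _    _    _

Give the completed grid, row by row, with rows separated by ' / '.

Row 1 is already complete: -25 + -20 + -27 = -72, so that is the magic constant.
Column 1 must total -72; the given cells sum to -51, so (3,1) = -21.
Anti-diagonal: -27 + (-21) + ? = -72, so (2,2) = -24.
Row 2: -26 + (-24) + ? = -72, so (2,3) = -22.
Column 2: -20 + (-24) + ? = -72, so (3,2) = -28.
Column 3 must total -72; the given cells sum to -49, so (3,3) = -23.

-25 -20 -27 / -26 -24 -22 / -21 -28 -23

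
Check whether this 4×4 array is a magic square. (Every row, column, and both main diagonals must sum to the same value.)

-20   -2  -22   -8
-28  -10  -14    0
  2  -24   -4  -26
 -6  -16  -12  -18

Row 1: -20 + (-2) + (-22) + (-8) = -52.
Row 2: -28 + (-10) + (-14) + 0 = -52.
Row 3: 2 + (-24) + (-4) + (-26) = -52.
Row 4: -6 + (-16) + (-12) + (-18) = -52.
Column 1: -20 + (-28) + 2 + (-6) = -52.
Column 2: -2 + (-10) + (-24) + (-16) = -52.
Column 3: -22 + (-14) + (-4) + (-12) = -52.
Column 4: -8 + 0 + (-26) + (-18) = -52.
Main diagonal: -20 + (-10) + (-4) + (-18) = -52.
Anti-diagonal: -8 + (-14) + (-24) + (-6) = -52.
All lines sum to -52.

Yes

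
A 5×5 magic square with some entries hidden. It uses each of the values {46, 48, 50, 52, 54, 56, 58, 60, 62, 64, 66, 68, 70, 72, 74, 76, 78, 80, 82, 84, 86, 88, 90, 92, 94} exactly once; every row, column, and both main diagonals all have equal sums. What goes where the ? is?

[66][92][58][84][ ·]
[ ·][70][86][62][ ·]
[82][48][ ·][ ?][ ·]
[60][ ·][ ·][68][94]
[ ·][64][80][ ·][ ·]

90

The 25 entries sum to 1750, so each line sums to 1750/5 = 350.
Row 1: 66 + 92 + 58 + 84 + ? = 350, so (1,5) = 50.
Column 2 must total 350; the given cells sum to 274, so (4,2) = 76.
Using row 4: 60 + 76 + 68 + 94 + ? → (4,3) = 350 − 298 = 52.
Column 3: 58 + 86 + 52 + 80 + ? = 350, so (3,3) = 74.
Using main diagonal: 66 + 70 + 74 + 68 + ? → (5,5) = 350 − 278 = 72.
From anti-diagonal, 350 − (50 + 62 + 74 + 76) gives (5,1) = 88.
From row 5, 350 − (88 + 64 + 80 + 72) gives (5,4) = 46.
The remaining cell in column 1 is (2,1) = 350 − 296 = 54.
Using column 4: 84 + 62 + 68 + 46 + ? → (3,4) = 350 − 260 = 90.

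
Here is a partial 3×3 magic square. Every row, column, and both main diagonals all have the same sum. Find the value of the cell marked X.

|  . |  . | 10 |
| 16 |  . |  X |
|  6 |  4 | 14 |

Row 3 is complete and sums to 24; that is the magic constant.
Column 1 must total 24; the given cells sum to 22, so (1,1) = 2.
Using column 3: 10 + 14 + ? → (2,3) = 24 − 24 = 0.

0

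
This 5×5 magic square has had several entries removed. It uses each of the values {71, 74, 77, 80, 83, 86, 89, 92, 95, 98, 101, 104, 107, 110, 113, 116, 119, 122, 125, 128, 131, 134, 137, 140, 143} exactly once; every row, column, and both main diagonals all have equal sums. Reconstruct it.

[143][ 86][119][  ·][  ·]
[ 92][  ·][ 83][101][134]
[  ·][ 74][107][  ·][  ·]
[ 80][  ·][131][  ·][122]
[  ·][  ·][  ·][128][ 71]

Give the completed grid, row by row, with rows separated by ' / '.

The 25 entries sum to 2675, so each line sums to 2675/5 = 535.
Row 2: 92 + 83 + 101 + 134 + ? = 535, so (2,2) = 125.
Using column 3: 119 + 83 + 107 + 131 + ? → (5,3) = 535 − 440 = 95.
Using main diagonal: 143 + 125 + 107 + 71 + ? → (4,4) = 535 − 446 = 89.
Row 4 needs 535; the known cells sum to 422, so (4,2) = 113.
From column 2, 535 − (86 + 125 + 74 + 113) gives (5,2) = 137.
Row 5 must total 535; the given cells sum to 431, so (5,1) = 104.
Column 1 must total 535; the given cells sum to 419, so (3,1) = 116.
The remaining cell in anti-diagonal is (1,5) = 535 − 425 = 110.
The remaining cell in row 1 is (1,4) = 535 − 458 = 77.
Column 4 needs 535; the known cells sum to 395, so (3,4) = 140.
Column 5: 110 + 134 + 122 + 71 + ? = 535, so (3,5) = 98.

143 86 119 77 110 / 92 125 83 101 134 / 116 74 107 140 98 / 80 113 131 89 122 / 104 137 95 128 71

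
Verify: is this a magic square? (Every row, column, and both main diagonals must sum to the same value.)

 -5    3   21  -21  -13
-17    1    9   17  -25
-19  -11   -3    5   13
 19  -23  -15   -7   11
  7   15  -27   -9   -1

Yes

Row 1: -5 + 3 + 21 + (-21) + (-13) = -15.
Row 2: -17 + 1 + 9 + 17 + (-25) = -15.
Row 3: -19 + (-11) + (-3) + 5 + 13 = -15.
Row 4: 19 + (-23) + (-15) + (-7) + 11 = -15.
Row 5: 7 + 15 + (-27) + (-9) + (-1) = -15.
Column 1: -5 + (-17) + (-19) + 19 + 7 = -15.
Column 2: 3 + 1 + (-11) + (-23) + 15 = -15.
Column 3: 21 + 9 + (-3) + (-15) + (-27) = -15.
Column 4: -21 + 17 + 5 + (-7) + (-9) = -15.
Column 5: -13 + (-25) + 13 + 11 + (-1) = -15.
Main diagonal: -5 + 1 + (-3) + (-7) + (-1) = -15.
Anti-diagonal: -13 + 17 + (-3) + (-23) + 7 = -15.
All lines sum to -15.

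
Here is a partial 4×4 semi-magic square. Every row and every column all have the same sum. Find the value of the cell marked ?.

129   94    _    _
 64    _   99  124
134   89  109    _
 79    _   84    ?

Column 1 is complete and sums to 406; that is the magic constant.
Using row 2: 64 + 99 + 124 + ? → (2,2) = 406 − 287 = 119.
Row 3 must total 406; the given cells sum to 332, so (3,4) = 74.
From column 2, 406 − (94 + 119 + 89) gives (4,2) = 104.
Column 3 must total 406; the given cells sum to 292, so (1,3) = 114.
Row 1 needs 406; the known cells sum to 337, so (1,4) = 69.
The remaining cell in row 4 is (4,4) = 406 − 267 = 139.

139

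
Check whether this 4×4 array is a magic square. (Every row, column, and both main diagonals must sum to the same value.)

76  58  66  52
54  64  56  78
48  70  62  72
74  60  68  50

Row 1: 76 + 58 + 66 + 52 = 252.
Row 2: 54 + 64 + 56 + 78 = 252.
Row 3: 48 + 70 + 62 + 72 = 252.
Row 4: 74 + 60 + 68 + 50 = 252.
Column 1: 76 + 54 + 48 + 74 = 252.
Column 2: 58 + 64 + 70 + 60 = 252.
Column 3: 66 + 56 + 62 + 68 = 252.
Column 4: 52 + 78 + 72 + 50 = 252.
Main diagonal: 76 + 64 + 62 + 50 = 252.
Anti-diagonal: 52 + 56 + 70 + 74 = 252.
All lines sum to 252.

Yes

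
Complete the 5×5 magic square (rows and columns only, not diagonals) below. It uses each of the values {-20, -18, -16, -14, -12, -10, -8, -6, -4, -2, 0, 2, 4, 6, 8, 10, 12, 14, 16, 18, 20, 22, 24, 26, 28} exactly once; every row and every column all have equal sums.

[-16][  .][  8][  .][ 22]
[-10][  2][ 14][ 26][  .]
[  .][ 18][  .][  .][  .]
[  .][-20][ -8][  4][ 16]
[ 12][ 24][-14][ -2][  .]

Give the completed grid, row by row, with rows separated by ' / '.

The 25 entries sum to 100, so each line sums to 100/5 = 20.
The remaining cell in row 2 is (2,5) = 20 − 32 = -12.
Row 4 must total 20; the given cells sum to -8, so (4,1) = 28.
The remaining cell in row 5 is (5,5) = 20 − 20 = 0.
Column 1: -16 + (-10) + 28 + 12 + ? = 20, so (3,1) = 6.
The remaining cell in column 2 is (1,2) = 20 − 24 = -4.
Column 3 needs 20; the known cells sum to 0, so (3,3) = 20.
Column 5: 22 + (-12) + 16 + 0 + ? = 20, so (3,5) = -6.
Using row 1: -16 + (-4) + 8 + 22 + ? → (1,4) = 20 − 10 = 10.
The remaining cell in row 3 is (3,4) = 20 − 38 = -18.

-16 -4 8 10 22 / -10 2 14 26 -12 / 6 18 20 -18 -6 / 28 -20 -8 4 16 / 12 24 -14 -2 0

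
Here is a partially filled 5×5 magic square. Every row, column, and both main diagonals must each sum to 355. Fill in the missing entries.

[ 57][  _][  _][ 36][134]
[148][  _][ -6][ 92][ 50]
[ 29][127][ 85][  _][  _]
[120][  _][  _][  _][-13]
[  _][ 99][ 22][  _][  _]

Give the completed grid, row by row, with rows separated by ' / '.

57 15 113 36 134 / 148 71 -6 92 50 / 29 127 85 8 106 / 120 43 141 64 -13 / 1 99 22 155 78

The remaining cell in row 2 is (2,2) = 355 − 284 = 71.
From column 1, 355 − (57 + 148 + 29 + 120) gives (5,1) = 1.
Anti-diagonal must total 355; the given cells sum to 312, so (4,2) = 43.
The remaining cell in column 2 is (1,2) = 355 − 340 = 15.
Row 1 must total 355; the given cells sum to 242, so (1,3) = 113.
The remaining cell in column 3 is (4,3) = 355 − 214 = 141.
Using row 4: 120 + 43 + 141 + (-13) + ? → (4,4) = 355 − 291 = 64.
Using main diagonal: 57 + 71 + 85 + 64 + ? → (5,5) = 355 − 277 = 78.
Row 5: 1 + 99 + 22 + 78 + ? = 355, so (5,4) = 155.
Column 4 must total 355; the given cells sum to 347, so (3,4) = 8.
From column 5, 355 − (134 + 50 + (-13) + 78) gives (3,5) = 106.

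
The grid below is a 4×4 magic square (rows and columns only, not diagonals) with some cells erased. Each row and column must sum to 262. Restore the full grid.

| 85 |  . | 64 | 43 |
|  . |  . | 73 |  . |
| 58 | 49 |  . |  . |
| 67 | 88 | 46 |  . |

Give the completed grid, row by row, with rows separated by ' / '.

Row 1 needs 262; the known cells sum to 192, so (1,2) = 70.
Row 4 needs 262; the known cells sum to 201, so (4,4) = 61.
From column 1, 262 − (85 + 58 + 67) gives (2,1) = 52.
Column 2: 70 + 49 + 88 + ? = 262, so (2,2) = 55.
The remaining cell in column 3 is (3,3) = 262 − 183 = 79.
The remaining cell in row 2 is (2,4) = 262 − 180 = 82.
Row 3: 58 + 49 + 79 + ? = 262, so (3,4) = 76.

85 70 64 43 / 52 55 73 82 / 58 49 79 76 / 67 88 46 61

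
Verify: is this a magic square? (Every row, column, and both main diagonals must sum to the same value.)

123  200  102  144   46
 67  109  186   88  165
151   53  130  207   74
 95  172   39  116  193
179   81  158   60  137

Row 1: 123 + 200 + 102 + 144 + 46 = 615.
Row 2: 67 + 109 + 186 + 88 + 165 = 615.
Row 3: 151 + 53 + 130 + 207 + 74 = 615.
Row 4: 95 + 172 + 39 + 116 + 193 = 615.
Row 5: 179 + 81 + 158 + 60 + 137 = 615.
Column 1: 123 + 67 + 151 + 95 + 179 = 615.
Column 2: 200 + 109 + 53 + 172 + 81 = 615.
Column 3: 102 + 186 + 130 + 39 + 158 = 615.
Column 4: 144 + 88 + 207 + 116 + 60 = 615.
Column 5: 46 + 165 + 74 + 193 + 137 = 615.
Main diagonal: 123 + 109 + 130 + 116 + 137 = 615.
Anti-diagonal: 46 + 88 + 130 + 172 + 179 = 615.
All lines sum to 615.

Yes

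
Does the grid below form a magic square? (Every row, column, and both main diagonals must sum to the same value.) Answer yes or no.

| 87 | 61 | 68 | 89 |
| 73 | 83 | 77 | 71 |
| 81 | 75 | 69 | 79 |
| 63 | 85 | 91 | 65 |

Row 1: 87 + 61 + 68 + 89 = 305.
Row 2: 73 + 83 + 77 + 71 = 304.
Row 3: 81 + 75 + 69 + 79 = 304.
Row 4: 63 + 85 + 91 + 65 = 304.
Column 1: 87 + 73 + 81 + 63 = 304.
Column 2: 61 + 83 + 75 + 85 = 304.
Column 3: 68 + 77 + 69 + 91 = 305.
Column 4: 89 + 71 + 79 + 65 = 304.
Main diagonal: 87 + 83 + 69 + 65 = 304.
Anti-diagonal: 89 + 77 + 75 + 63 = 304.

No — column 3 sums to 305 but row 3 sums to 304.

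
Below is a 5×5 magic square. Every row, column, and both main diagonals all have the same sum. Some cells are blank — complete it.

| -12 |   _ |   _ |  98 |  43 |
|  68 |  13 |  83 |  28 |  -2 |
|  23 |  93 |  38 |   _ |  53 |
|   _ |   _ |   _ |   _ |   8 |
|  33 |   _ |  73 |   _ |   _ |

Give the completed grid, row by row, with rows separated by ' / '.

-12 58 3 98 43 / 68 13 83 28 -2 / 23 93 38 -17 53 / 78 48 -7 63 8 / 33 -22 73 18 88

Row 2 is already complete: 68 + 13 + 83 + 28 + -2 = 190, so that is the magic constant.
Row 3 must total 190; the given cells sum to 207, so (3,4) = -17.
The remaining cell in column 1 is (4,1) = 190 − 112 = 78.
Column 5: 43 + (-2) + 53 + 8 + ? = 190, so (5,5) = 88.
Main diagonal needs 190; the known cells sum to 127, so (4,4) = 63.
Anti-diagonal must total 190; the given cells sum to 142, so (4,2) = 48.
Row 4: 78 + 48 + 63 + 8 + ? = 190, so (4,3) = -7.
Column 3 must total 190; the given cells sum to 187, so (1,3) = 3.
From column 4, 190 − (98 + 28 + (-17) + 63) gives (5,4) = 18.
Row 1 must total 190; the given cells sum to 132, so (1,2) = 58.
Using row 5: 33 + 73 + 18 + 88 + ? → (5,2) = 190 − 212 = -22.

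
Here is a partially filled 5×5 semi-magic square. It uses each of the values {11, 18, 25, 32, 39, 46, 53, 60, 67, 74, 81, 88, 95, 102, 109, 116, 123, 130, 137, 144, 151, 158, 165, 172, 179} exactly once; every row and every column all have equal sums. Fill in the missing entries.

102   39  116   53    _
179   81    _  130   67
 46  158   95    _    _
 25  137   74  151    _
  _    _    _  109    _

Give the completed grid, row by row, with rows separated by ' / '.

The 25 entries sum to 2375, so each line sums to 2375/5 = 475.
The remaining cell in row 1 is (1,5) = 475 − 310 = 165.
Row 2: 179 + 81 + 130 + 67 + ? = 475, so (2,3) = 18.
Row 4 needs 475; the known cells sum to 387, so (4,5) = 88.
Column 1 must total 475; the given cells sum to 352, so (5,1) = 123.
Column 2: 39 + 81 + 158 + 137 + ? = 475, so (5,2) = 60.
Column 3 must total 475; the given cells sum to 303, so (5,3) = 172.
The remaining cell in column 4 is (3,4) = 475 − 443 = 32.
The remaining cell in row 3 is (3,5) = 475 − 331 = 144.
Row 5 must total 475; the given cells sum to 464, so (5,5) = 11.

102 39 116 53 165 / 179 81 18 130 67 / 46 158 95 32 144 / 25 137 74 151 88 / 123 60 172 109 11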